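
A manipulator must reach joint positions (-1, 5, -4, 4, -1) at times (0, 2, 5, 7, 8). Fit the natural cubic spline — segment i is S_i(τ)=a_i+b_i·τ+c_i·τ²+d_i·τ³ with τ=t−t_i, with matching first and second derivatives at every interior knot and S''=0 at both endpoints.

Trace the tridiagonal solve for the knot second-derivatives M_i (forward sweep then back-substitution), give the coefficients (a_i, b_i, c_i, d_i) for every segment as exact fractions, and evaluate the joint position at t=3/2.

  seg 0: a=-1 b=1275/253 c=0 d=-129/253
  seg 1: a=5 b=-273/253 c=-774/253 d=204/253
  seg 2: a=-4 b=591/253 c=1062/253 d=-1703/1012
  seg 3: a=4 b=-270/253 c=-2985/506 d=995/506
S(3/2) = 9793/2024

Δ: Δ0=3, Δ1=-3, Δ2=4, Δ3=-5
row 1: diag=10, rhs=-36; c'=3/10, d'=-18/5
row 2: denom=10−3·3/10=91/10; d'=(42−3·-18/5)/(91/10)=528/91
row 3: denom=6−2·20/91=506/91; d'=(-54−2·528/91)/(506/91)=-2985/253
back: M3=-2985/253
back: M2=528/91−20/91·-2985/253=2124/253
back: M1=-18/5−3/10·2124/253=-1548/253
M: M0=0, M1=-1548/253, M2=2124/253, M3=-2985/253, M4=0
seg 0: a=-1, c=M0/2=0, d=(M1−M0)/(6·2)=-129/253, b=Δ0−h0·(2M0+M1)/6=1275/253
seg 1: a=5, c=M1/2=-774/253, d=(M2−M1)/(6·3)=204/253, b=Δ1−h1·(2M1+M2)/6=-273/253
seg 2: a=-4, c=M2/2=1062/253, d=(M3−M2)/(6·2)=-1703/1012, b=Δ2−h2·(2M2+M3)/6=591/253
seg 3: a=4, c=M3/2=-2985/506, d=(M4−M3)/(6·1)=995/506, b=Δ3−h3·(2M3+M4)/6=-270/253
t_q=3/2 → seg 0, τ=3/2; S=-1+1275/253·τ+0·τ²+-129/253·τ³=9793/2024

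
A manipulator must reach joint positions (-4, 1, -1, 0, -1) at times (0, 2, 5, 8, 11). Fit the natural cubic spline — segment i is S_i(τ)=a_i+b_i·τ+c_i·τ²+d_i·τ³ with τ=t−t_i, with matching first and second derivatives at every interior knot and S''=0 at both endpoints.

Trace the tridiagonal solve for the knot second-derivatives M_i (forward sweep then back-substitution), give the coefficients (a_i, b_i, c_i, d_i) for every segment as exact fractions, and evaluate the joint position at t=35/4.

Δ: Δ0=5/2, Δ1=-2/3, Δ2=1/3, Δ3=-1/3
row 1: diag=10, rhs=-19; c'=3/10, d'=-19/10
row 2: denom=12−3·3/10=111/10; d'=(6−3·-19/10)/(111/10)=39/37
row 3: denom=12−3·10/37=414/37; d'=(-4−3·39/37)/(414/37)=-265/414
back: M3=-265/414
back: M2=39/37−10/37·-265/414=254/207
back: M1=-19/10−3/10·254/207=-313/138
M: M0=0, M1=-313/138, M2=254/207, M3=-265/414, M4=0
seg 0: a=-4, c=M0/2=0, d=(M1−M0)/(6·2)=-313/1656, b=Δ0−h0·(2M0+M1)/6=674/207
seg 1: a=1, c=M1/2=-313/276, d=(M2−M1)/(6·3)=1447/7452, b=Δ1−h1·(2M1+M2)/6=409/414
seg 2: a=-1, c=M2/2=127/207, d=(M3−M2)/(6·3)=-773/7452, b=Δ2−h2·(2M2+M3)/6=-475/828
seg 3: a=0, c=M3/2=-265/828, d=(M4−M3)/(6·3)=265/7452, b=Δ3−h3·(2M3+M4)/6=127/414
t_q=35/4 → seg 3, τ=3/4; S=0+127/414·τ+-265/828·τ²+265/7452·τ³=383/5888

  seg 0: a=-4 b=674/207 c=0 d=-313/1656
  seg 1: a=1 b=409/414 c=-313/276 d=1447/7452
  seg 2: a=-1 b=-475/828 c=127/207 d=-773/7452
  seg 3: a=0 b=127/414 c=-265/828 d=265/7452
S(35/4) = 383/5888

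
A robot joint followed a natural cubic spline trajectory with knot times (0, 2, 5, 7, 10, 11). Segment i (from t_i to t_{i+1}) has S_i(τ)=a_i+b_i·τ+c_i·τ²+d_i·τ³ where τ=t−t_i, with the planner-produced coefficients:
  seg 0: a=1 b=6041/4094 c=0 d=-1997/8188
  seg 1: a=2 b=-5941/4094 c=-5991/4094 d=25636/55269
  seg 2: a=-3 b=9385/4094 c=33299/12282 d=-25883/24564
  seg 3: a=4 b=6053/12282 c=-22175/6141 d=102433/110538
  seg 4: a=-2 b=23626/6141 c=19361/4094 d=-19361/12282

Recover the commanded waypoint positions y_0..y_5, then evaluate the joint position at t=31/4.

y_0=1 y_1=2 y_2=-3 y_3=4 y_4=-2 y_5=5
S(31/4) = 715145/262016

y_0 = S_0(0) = a_0 = 1
y_1 = S_1(0) = a_1 = 2
y_2 = S_2(0) = a_2 = -3
y_3 = S_3(0) = a_3 = 4
y_4 = S_4(0) = a_4 = -2
y_5 = S_4(1) = 5
t_q=31/4 is in segment 3 (τ=3/4); S_3(τ)=715145/262016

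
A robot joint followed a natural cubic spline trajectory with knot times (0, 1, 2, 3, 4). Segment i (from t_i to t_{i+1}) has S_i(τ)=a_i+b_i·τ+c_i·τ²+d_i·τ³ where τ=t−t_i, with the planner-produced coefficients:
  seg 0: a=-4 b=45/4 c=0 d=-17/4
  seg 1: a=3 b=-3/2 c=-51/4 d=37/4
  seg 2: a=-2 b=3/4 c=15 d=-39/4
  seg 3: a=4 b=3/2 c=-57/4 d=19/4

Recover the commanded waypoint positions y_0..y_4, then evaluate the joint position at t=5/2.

y_0 = S_0(0) = a_0 = -4
y_1 = S_1(0) = a_1 = 3
y_2 = S_2(0) = a_2 = -2
y_3 = S_3(0) = a_3 = 4
y_4 = S_3(1) = -4
t_q=5/2 is in segment 2 (τ=1/2); S_2(τ)=29/32

y_0=-4 y_1=3 y_2=-2 y_3=4 y_4=-4
S(5/2) = 29/32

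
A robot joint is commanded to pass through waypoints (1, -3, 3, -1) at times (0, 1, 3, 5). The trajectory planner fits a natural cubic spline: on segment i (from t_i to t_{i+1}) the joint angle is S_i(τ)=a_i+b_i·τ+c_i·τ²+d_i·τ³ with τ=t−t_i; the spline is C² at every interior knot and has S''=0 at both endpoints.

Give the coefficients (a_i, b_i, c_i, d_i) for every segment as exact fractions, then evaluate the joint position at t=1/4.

  seg 0: a=1 b=-11/2 c=0 d=3/2
  seg 1: a=-3 b=-1 c=9/2 d=-5/4
  seg 2: a=3 b=2 c=-3 d=1/2
S(1/4) = -45/128

Δ: Δ0=-4, Δ1=3, Δ2=-2
row 1: diag=6, rhs=42; c'=1/3, d'=7
row 2: denom=8−2·1/3=22/3; d'=(-30−2·7)/(22/3)=-6
back: M2=-6
back: M1=7−1/3·-6=9
M: M0=0, M1=9, M2=-6, M3=0
seg 0: a=1, c=M0/2=0, d=(M1−M0)/(6·1)=3/2, b=Δ0−h0·(2M0+M1)/6=-11/2
seg 1: a=-3, c=M1/2=9/2, d=(M2−M1)/(6·2)=-5/4, b=Δ1−h1·(2M1+M2)/6=-1
seg 2: a=3, c=M2/2=-3, d=(M3−M2)/(6·2)=1/2, b=Δ2−h2·(2M2+M3)/6=2
t_q=1/4 → seg 0, τ=1/4; S=1+-11/2·τ+0·τ²+3/2·τ³=-45/128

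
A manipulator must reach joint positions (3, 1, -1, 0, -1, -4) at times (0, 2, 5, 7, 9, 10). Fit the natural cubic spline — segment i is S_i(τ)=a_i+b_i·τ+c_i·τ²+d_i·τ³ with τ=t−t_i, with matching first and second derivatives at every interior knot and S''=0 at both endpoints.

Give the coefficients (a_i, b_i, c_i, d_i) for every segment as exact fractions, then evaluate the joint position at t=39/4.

Δ: Δ0=-1, Δ1=-2/3, Δ2=1/2, Δ3=-1/2, Δ4=-3
row 1: diag=10, rhs=2; c'=3/10, d'=1/5
row 2: denom=10−3·3/10=91/10; d'=(7−3·1/5)/(91/10)=64/91
row 3: denom=8−2·20/91=688/91; d'=(-6−2·64/91)/(688/91)=-337/344
row 4: denom=6−2·91/344=941/172; d'=(-15−2·-337/344)/(941/172)=-2243/941
back: M4=-2243/941
back: M3=-337/344−91/344·-2243/941=-657/1882
back: M2=64/91−20/91·-657/1882=734/941
back: M1=1/5−3/10·734/941=-32/941
M: M0=0, M1=-32/941, M2=734/941, M3=-657/1882, M4=-2243/941, M5=0
seg 0: a=3, c=M0/2=0, d=(M1−M0)/(6·2)=-8/2823, b=Δ0−h0·(2M0+M1)/6=-2791/2823
seg 1: a=1, c=M1/2=-16/941, d=(M2−M1)/(6·3)=383/8469, b=Δ1−h1·(2M1+M2)/6=-2887/2823
seg 2: a=-1, c=M2/2=367/941, d=(M3−M2)/(6·2)=-2125/22584, b=Δ2−h2·(2M2+M3)/6=272/2823
seg 3: a=0, c=M3/2=-657/3764, d=(M4−M3)/(6·2)=-3829/22584, b=Δ3−h3·(2M3+M4)/6=2977/5646
seg 4: a=-1, c=M4/2=-2243/1882, d=(M5−M4)/(6·1)=2243/5646, b=Δ4−h4·(2M4+M5)/6=-6226/2823
t_q=39/4 → seg 4, τ=3/4; S=-1+-6226/2823·τ+-2243/1882·τ²+2243/5646·τ³=-380241/120448

  seg 0: a=3 b=-2791/2823 c=0 d=-8/2823
  seg 1: a=1 b=-2887/2823 c=-16/941 d=383/8469
  seg 2: a=-1 b=272/2823 c=367/941 d=-2125/22584
  seg 3: a=0 b=2977/5646 c=-657/3764 d=-3829/22584
  seg 4: a=-1 b=-6226/2823 c=-2243/1882 d=2243/5646
S(39/4) = -380241/120448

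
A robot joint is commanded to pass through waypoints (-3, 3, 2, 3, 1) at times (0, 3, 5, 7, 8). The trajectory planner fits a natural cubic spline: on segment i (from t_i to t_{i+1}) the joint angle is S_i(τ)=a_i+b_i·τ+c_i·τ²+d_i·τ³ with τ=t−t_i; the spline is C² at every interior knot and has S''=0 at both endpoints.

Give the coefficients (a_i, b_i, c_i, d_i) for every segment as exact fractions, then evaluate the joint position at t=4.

Δ: Δ0=2, Δ1=-1/2, Δ2=1/2, Δ3=-2
row 1: diag=10, rhs=-15; c'=1/5, d'=-3/2
row 2: denom=8−2·1/5=38/5; d'=(6−2·-3/2)/(38/5)=45/38
row 3: denom=6−2·5/19=104/19; d'=(-15−2·45/38)/(104/19)=-165/52
back: M3=-165/52
back: M2=45/38−5/19·-165/52=105/52
back: M1=-3/2−1/5·105/52=-99/52
M: M0=0, M1=-99/52, M2=105/52, M3=-165/52, M4=0
seg 0: a=-3, c=M0/2=0, d=(M1−M0)/(6·3)=-11/104, b=Δ0−h0·(2M0+M1)/6=307/104
seg 1: a=3, c=M1/2=-99/104, d=(M2−M1)/(6·2)=17/52, b=Δ1−h1·(2M1+M2)/6=5/52
seg 2: a=2, c=M2/2=105/104, d=(M3−M2)/(6·2)=-45/104, b=Δ2−h2·(2M2+M3)/6=11/52
seg 3: a=3, c=M3/2=-165/104, d=(M4−M3)/(6·1)=55/104, b=Δ3−h3·(2M3+M4)/6=-49/52
t_q=4 → seg 1, τ=1; S=3+5/52·τ+-99/104·τ²+17/52·τ³=257/104

  seg 0: a=-3 b=307/104 c=0 d=-11/104
  seg 1: a=3 b=5/52 c=-99/104 d=17/52
  seg 2: a=2 b=11/52 c=105/104 d=-45/104
  seg 3: a=3 b=-49/52 c=-165/104 d=55/104
S(4) = 257/104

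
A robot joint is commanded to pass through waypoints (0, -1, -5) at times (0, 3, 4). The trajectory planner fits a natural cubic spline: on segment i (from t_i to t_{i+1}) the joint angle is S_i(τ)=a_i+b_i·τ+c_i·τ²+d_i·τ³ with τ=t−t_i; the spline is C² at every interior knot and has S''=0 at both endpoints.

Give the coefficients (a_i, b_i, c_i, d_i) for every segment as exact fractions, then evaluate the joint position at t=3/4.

Δ: Δ0=-1/3, Δ1=-4
row 1: diag=8, rhs=-22; c'=1/8, d'=-11/4
back: M1=-11/4
M: M0=0, M1=-11/4, M2=0
seg 0: a=0, c=M0/2=0, d=(M1−M0)/(6·3)=-11/72, b=Δ0−h0·(2M0+M1)/6=25/24
seg 1: a=-1, c=M1/2=-11/8, d=(M2−M1)/(6·1)=11/24, b=Δ1−h1·(2M1+M2)/6=-37/12
t_q=3/4 → seg 0, τ=3/4; S=0+25/24·τ+0·τ²+-11/72·τ³=367/512

  seg 0: a=0 b=25/24 c=0 d=-11/72
  seg 1: a=-1 b=-37/12 c=-11/8 d=11/24
S(3/4) = 367/512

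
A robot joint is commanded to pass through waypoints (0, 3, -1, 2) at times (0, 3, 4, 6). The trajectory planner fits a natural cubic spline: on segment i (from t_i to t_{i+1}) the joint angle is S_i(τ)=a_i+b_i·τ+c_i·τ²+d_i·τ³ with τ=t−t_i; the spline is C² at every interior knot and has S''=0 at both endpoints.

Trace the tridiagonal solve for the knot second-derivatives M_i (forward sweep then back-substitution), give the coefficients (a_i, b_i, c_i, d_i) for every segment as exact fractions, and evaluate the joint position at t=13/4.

Δ: Δ0=1, Δ1=-4, Δ2=3/2
row 1: diag=8, rhs=-30; c'=1/8, d'=-15/4
row 2: denom=6−1·1/8=47/8; d'=(33−1·-15/4)/(47/8)=294/47
back: M2=294/47
back: M1=-15/4−1/8·294/47=-213/47
M: M0=0, M1=-213/47, M2=294/47, M3=0
seg 0: a=0, c=M0/2=0, d=(M1−M0)/(6·3)=-71/282, b=Δ0−h0·(2M0+M1)/6=307/94
seg 1: a=3, c=M1/2=-213/94, d=(M2−M1)/(6·1)=169/94, b=Δ1−h1·(2M1+M2)/6=-166/47
seg 2: a=-1, c=M2/2=147/47, d=(M3−M2)/(6·2)=-49/94, b=Δ2−h2·(2M2+M3)/6=-251/94
t_q=13/4 → seg 1, τ=1/4; S=3+-166/47·τ+-213/94·τ²+169/94·τ³=12053/6016

  seg 0: a=0 b=307/94 c=0 d=-71/282
  seg 1: a=3 b=-166/47 c=-213/94 d=169/94
  seg 2: a=-1 b=-251/94 c=147/47 d=-49/94
S(13/4) = 12053/6016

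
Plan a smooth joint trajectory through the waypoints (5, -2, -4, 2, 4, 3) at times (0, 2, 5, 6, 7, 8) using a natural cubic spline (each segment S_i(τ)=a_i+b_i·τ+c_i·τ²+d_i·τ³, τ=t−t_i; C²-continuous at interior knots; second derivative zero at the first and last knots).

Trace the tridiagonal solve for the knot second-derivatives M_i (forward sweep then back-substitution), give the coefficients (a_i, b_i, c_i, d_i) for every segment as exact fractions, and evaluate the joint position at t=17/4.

  seg 0: a=5 b=-21401/6150 c=0 d=-31/6150
  seg 1: a=-2 b=-21773/6150 c=-31/1025 d=6077/18450
  seg 2: a=-4 b=15902/3075 c=1203/410 d=-12949/6150
  seg 3: a=2 b=29047/6150 c=-3467/1025 d=811/1230
  seg 4: a=4 b=-196/3075 c=-2879/2050 d=2879/6150
S(17/4) = -167071/26240

Δ: Δ0=-7/2, Δ1=-2/3, Δ2=6, Δ3=2, Δ4=-1
row 1: diag=10, rhs=17; c'=3/10, d'=17/10
row 2: denom=8−3·3/10=71/10; d'=(40−3·17/10)/(71/10)=349/71
row 3: denom=4−1·10/71=274/71; d'=(-24−1·349/71)/(274/71)=-2053/274
row 4: denom=4−1·71/274=1025/274; d'=(-18−1·-2053/274)/(1025/274)=-2879/1025
back: M4=-2879/1025
back: M3=-2053/274−71/274·-2879/1025=-6934/1025
back: M2=349/71−10/71·-6934/1025=1203/205
back: M1=17/10−3/10·1203/205=-62/1025
M: M0=0, M1=-62/1025, M2=1203/205, M3=-6934/1025, M4=-2879/1025, M5=0
seg 0: a=5, c=M0/2=0, d=(M1−M0)/(6·2)=-31/6150, b=Δ0−h0·(2M0+M1)/6=-21401/6150
seg 1: a=-2, c=M1/2=-31/1025, d=(M2−M1)/(6·3)=6077/18450, b=Δ1−h1·(2M1+M2)/6=-21773/6150
seg 2: a=-4, c=M2/2=1203/410, d=(M3−M2)/(6·1)=-12949/6150, b=Δ2−h2·(2M2+M3)/6=15902/3075
seg 3: a=2, c=M3/2=-3467/1025, d=(M4−M3)/(6·1)=811/1230, b=Δ3−h3·(2M3+M4)/6=29047/6150
seg 4: a=4, c=M4/2=-2879/2050, d=(M5−M4)/(6·1)=2879/6150, b=Δ4−h4·(2M4+M5)/6=-196/3075
t_q=17/4 → seg 1, τ=9/4; S=-2+-21773/6150·τ+-31/1025·τ²+6077/18450·τ³=-167071/26240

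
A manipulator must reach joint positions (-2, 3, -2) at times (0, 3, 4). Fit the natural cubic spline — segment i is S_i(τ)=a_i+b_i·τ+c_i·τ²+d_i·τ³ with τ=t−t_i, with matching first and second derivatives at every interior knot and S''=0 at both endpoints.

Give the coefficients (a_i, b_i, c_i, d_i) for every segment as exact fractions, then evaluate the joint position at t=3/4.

  seg 0: a=-2 b=25/6 c=0 d=-5/18
  seg 1: a=3 b=-10/3 c=-5/2 d=5/6
S(3/4) = 129/128

Δ: Δ0=5/3, Δ1=-5
row 1: diag=8, rhs=-40; c'=1/8, d'=-5
back: M1=-5
M: M0=0, M1=-5, M2=0
seg 0: a=-2, c=M0/2=0, d=(M1−M0)/(6·3)=-5/18, b=Δ0−h0·(2M0+M1)/6=25/6
seg 1: a=3, c=M1/2=-5/2, d=(M2−M1)/(6·1)=5/6, b=Δ1−h1·(2M1+M2)/6=-10/3
t_q=3/4 → seg 0, τ=3/4; S=-2+25/6·τ+0·τ²+-5/18·τ³=129/128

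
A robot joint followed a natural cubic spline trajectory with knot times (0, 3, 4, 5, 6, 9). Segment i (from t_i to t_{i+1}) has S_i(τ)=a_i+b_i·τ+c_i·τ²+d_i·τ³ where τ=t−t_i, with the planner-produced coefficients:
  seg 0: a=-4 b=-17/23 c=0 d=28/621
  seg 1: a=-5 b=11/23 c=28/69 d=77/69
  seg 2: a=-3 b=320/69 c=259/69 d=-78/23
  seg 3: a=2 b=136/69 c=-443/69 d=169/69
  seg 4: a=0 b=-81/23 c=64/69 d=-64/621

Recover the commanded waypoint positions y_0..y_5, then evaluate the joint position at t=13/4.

y_0 = S_0(0) = a_0 = -4
y_1 = S_1(0) = a_1 = -5
y_2 = S_2(0) = a_2 = -3
y_3 = S_3(0) = a_3 = 2
y_4 = S_4(0) = a_4 = 0
y_5 = S_4(3) = -5
t_q=13/4 is in segment 1 (τ=1/4); S_1(τ)=-7121/1472

y_0=-4 y_1=-5 y_2=-3 y_3=2 y_4=0 y_5=-5
S(13/4) = -7121/1472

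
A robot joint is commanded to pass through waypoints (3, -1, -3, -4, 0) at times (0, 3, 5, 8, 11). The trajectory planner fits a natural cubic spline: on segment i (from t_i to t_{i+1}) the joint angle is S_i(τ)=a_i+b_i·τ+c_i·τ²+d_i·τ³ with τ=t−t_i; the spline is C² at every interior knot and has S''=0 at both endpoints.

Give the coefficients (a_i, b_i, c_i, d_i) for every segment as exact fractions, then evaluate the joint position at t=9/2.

  seg 0: a=3 b=-503/354 c=0 d=31/3186
  seg 1: a=-1 b=-205/177 c=31/354 d=-1/236
  seg 2: a=-3 b=-152/177 c=11/177 d=20/531
  seg 3: a=-4 b=94/177 c=71/177 d=-71/1593
S(9/2) = -4823/1888

Δ: Δ0=-4/3, Δ1=-1, Δ2=-1/3, Δ3=4/3
row 1: diag=10, rhs=2; c'=1/5, d'=1/5
row 2: denom=10−2·1/5=48/5; d'=(4−2·1/5)/(48/5)=3/8
row 3: denom=12−3·5/16=177/16; d'=(10−3·3/8)/(177/16)=142/177
back: M3=142/177
back: M2=3/8−5/16·142/177=22/177
back: M1=1/5−1/5·22/177=31/177
M: M0=0, M1=31/177, M2=22/177, M3=142/177, M4=0
seg 0: a=3, c=M0/2=0, d=(M1−M0)/(6·3)=31/3186, b=Δ0−h0·(2M0+M1)/6=-503/354
seg 1: a=-1, c=M1/2=31/354, d=(M2−M1)/(6·2)=-1/236, b=Δ1−h1·(2M1+M2)/6=-205/177
seg 2: a=-3, c=M2/2=11/177, d=(M3−M2)/(6·3)=20/531, b=Δ2−h2·(2M2+M3)/6=-152/177
seg 3: a=-4, c=M3/2=71/177, d=(M4−M3)/(6·3)=-71/1593, b=Δ3−h3·(2M3+M4)/6=94/177
t_q=9/2 → seg 1, τ=3/2; S=-1+-205/177·τ+31/354·τ²+-1/236·τ³=-4823/1888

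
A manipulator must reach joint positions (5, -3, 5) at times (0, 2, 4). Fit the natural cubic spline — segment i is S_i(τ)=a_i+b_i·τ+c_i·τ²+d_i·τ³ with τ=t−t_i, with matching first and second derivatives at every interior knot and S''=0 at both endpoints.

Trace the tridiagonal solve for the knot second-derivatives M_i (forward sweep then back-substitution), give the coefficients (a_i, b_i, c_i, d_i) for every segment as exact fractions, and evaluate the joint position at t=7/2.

Δ: Δ0=-4, Δ1=4
row 1: diag=8, rhs=48; c'=1/4, d'=6
back: M1=6
M: M0=0, M1=6, M2=0
seg 0: a=5, c=M0/2=0, d=(M1−M0)/(6·2)=1/2, b=Δ0−h0·(2M0+M1)/6=-6
seg 1: a=-3, c=M1/2=3, d=(M2−M1)/(6·2)=-1/2, b=Δ1−h1·(2M1+M2)/6=0
t_q=7/2 → seg 1, τ=3/2; S=-3+0·τ+3·τ²+-1/2·τ³=33/16

  seg 0: a=5 b=-6 c=0 d=1/2
  seg 1: a=-3 b=0 c=3 d=-1/2
S(7/2) = 33/16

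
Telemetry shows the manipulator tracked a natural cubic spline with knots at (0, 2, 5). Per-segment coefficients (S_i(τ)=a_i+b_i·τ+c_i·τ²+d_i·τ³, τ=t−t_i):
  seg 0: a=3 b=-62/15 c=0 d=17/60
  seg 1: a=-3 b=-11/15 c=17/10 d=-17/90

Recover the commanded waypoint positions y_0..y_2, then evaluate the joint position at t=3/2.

y_0 = S_0(0) = a_0 = 3
y_1 = S_1(0) = a_1 = -3
y_2 = S_1(3) = 5
t_q=3/2 is in segment 0 (τ=3/2); S_0(τ)=-359/160

y_0=3 y_1=-3 y_2=5
S(3/2) = -359/160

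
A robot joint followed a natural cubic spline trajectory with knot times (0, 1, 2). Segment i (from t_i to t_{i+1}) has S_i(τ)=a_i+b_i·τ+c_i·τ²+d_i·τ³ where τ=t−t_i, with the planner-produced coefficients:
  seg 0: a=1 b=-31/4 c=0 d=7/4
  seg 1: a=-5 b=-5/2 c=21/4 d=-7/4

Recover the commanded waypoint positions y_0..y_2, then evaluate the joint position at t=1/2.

y_0 = S_0(0) = a_0 = 1
y_1 = S_1(0) = a_1 = -5
y_2 = S_1(1) = -4
t_q=1/2 is in segment 0 (τ=1/2); S_0(τ)=-85/32

y_0=1 y_1=-5 y_2=-4
S(1/2) = -85/32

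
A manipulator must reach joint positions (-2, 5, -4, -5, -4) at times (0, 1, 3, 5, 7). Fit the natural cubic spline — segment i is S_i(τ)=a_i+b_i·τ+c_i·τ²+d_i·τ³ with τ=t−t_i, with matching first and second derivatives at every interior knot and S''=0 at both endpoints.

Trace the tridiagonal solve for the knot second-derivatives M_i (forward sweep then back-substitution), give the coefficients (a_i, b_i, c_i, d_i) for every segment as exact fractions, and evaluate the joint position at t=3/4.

Δ: Δ0=7, Δ1=-9/2, Δ2=-1/2, Δ3=1/2
row 1: diag=6, rhs=-69; c'=1/3, d'=-23/2
row 2: denom=8−2·1/3=22/3; d'=(24−2·-23/2)/(22/3)=141/22
row 3: denom=8−2·3/11=82/11; d'=(6−2·141/22)/(82/11)=-75/82
back: M3=-75/82
back: M2=141/22−3/11·-75/82=273/41
back: M1=-23/2−1/3·273/41=-1125/82
M: M0=0, M1=-1125/82, M2=273/41, M3=-75/82, M4=0
seg 0: a=-2, c=M0/2=0, d=(M1−M0)/(6·1)=-375/164, b=Δ0−h0·(2M0+M1)/6=1523/164
seg 1: a=5, c=M1/2=-1125/164, d=(M2−M1)/(6·2)=557/328, b=Δ1−h1·(2M1+M2)/6=199/82
seg 2: a=-4, c=M2/2=273/82, d=(M3−M2)/(6·2)=-207/328, b=Δ2−h2·(2M2+M3)/6=-190/41
seg 3: a=-5, c=M3/2=-75/164, d=(M4−M3)/(6·2)=25/328, b=Δ3−h3·(2M3+M4)/6=91/82
t_q=3/4 → seg 0, τ=3/4; S=-2+1523/164·τ+0·τ²+-375/164·τ³=41987/10496

  seg 0: a=-2 b=1523/164 c=0 d=-375/164
  seg 1: a=5 b=199/82 c=-1125/164 d=557/328
  seg 2: a=-4 b=-190/41 c=273/82 d=-207/328
  seg 3: a=-5 b=91/82 c=-75/164 d=25/328
S(3/4) = 41987/10496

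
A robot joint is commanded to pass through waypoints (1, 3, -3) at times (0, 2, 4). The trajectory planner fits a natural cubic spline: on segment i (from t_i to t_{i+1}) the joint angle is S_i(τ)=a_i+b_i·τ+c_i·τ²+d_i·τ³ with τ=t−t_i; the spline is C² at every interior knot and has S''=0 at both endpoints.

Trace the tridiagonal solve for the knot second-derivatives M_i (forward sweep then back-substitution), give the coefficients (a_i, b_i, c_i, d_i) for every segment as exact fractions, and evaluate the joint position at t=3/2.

Δ: Δ0=1, Δ1=-3
row 1: diag=8, rhs=-24; c'=1/4, d'=-3
back: M1=-3
M: M0=0, M1=-3, M2=0
seg 0: a=1, c=M0/2=0, d=(M1−M0)/(6·2)=-1/4, b=Δ0−h0·(2M0+M1)/6=2
seg 1: a=3, c=M1/2=-3/2, d=(M2−M1)/(6·2)=1/4, b=Δ1−h1·(2M1+M2)/6=-1
t_q=3/2 → seg 0, τ=3/2; S=1+2·τ+0·τ²+-1/4·τ³=101/32

  seg 0: a=1 b=2 c=0 d=-1/4
  seg 1: a=3 b=-1 c=-3/2 d=1/4
S(3/2) = 101/32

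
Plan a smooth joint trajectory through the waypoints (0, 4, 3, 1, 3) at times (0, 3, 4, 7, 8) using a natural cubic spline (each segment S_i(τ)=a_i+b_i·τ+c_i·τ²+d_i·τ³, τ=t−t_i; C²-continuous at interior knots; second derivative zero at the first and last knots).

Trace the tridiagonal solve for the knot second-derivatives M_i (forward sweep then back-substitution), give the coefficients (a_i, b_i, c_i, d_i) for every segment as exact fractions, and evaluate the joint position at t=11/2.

Δ: Δ0=4/3, Δ1=-1, Δ2=-2/3, Δ3=2
row 1: diag=8, rhs=-14; c'=1/8, d'=-7/4
row 2: denom=8−1·1/8=63/8; d'=(2−1·-7/4)/(63/8)=10/21
row 3: denom=8−3·8/21=48/7; d'=(16−3·10/21)/(48/7)=17/8
back: M3=17/8
back: M2=10/21−8/21·17/8=-1/3
back: M1=-7/4−1/8·-1/3=-41/24
M: M0=0, M1=-41/24, M2=-1/3, M3=17/8, M4=0
seg 0: a=0, c=M0/2=0, d=(M1−M0)/(6·3)=-41/432, b=Δ0−h0·(2M0+M1)/6=35/16
seg 1: a=4, c=M1/2=-41/48, d=(M2−M1)/(6·1)=11/48, b=Δ1−h1·(2M1+M2)/6=-3/8
seg 2: a=3, c=M2/2=-1/6, d=(M3−M2)/(6·3)=59/432, b=Δ2−h2·(2M2+M3)/6=-67/48
seg 3: a=1, c=M3/2=17/16, d=(M4−M3)/(6·1)=-17/48, b=Δ3−h3·(2M3+M4)/6=31/24
t_q=11/2 → seg 2, τ=3/2; S=3+-67/48·τ+-1/6·τ²+59/432·τ³=127/128

  seg 0: a=0 b=35/16 c=0 d=-41/432
  seg 1: a=4 b=-3/8 c=-41/48 d=11/48
  seg 2: a=3 b=-67/48 c=-1/6 d=59/432
  seg 3: a=1 b=31/24 c=17/16 d=-17/48
S(11/2) = 127/128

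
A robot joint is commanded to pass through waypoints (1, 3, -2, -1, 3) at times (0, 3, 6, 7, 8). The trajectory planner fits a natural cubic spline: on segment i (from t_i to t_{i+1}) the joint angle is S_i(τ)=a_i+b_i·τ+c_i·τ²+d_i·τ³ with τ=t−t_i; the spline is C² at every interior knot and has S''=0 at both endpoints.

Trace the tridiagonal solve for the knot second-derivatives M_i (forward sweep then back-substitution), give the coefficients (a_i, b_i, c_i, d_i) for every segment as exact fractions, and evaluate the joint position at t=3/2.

  seg 0: a=1 b=85/56 c=0 d=-143/1512
  seg 1: a=3 b=-29/28 c=-143/168 d=323/1512
  seg 2: a=-2 b=-3/8 c=15/14 d=17/56
  seg 3: a=-1 b=75/28 c=111/56 d=-37/56
S(3/2) = 1325/448

Δ: Δ0=2/3, Δ1=-5/3, Δ2=1, Δ3=4
row 1: diag=12, rhs=-14; c'=1/4, d'=-7/6
row 2: denom=8−3·1/4=29/4; d'=(16−3·-7/6)/(29/4)=78/29
row 3: denom=4−1·4/29=112/29; d'=(18−1·78/29)/(112/29)=111/28
back: M3=111/28
back: M2=78/29−4/29·111/28=15/7
back: M1=-7/6−1/4·15/7=-143/84
M: M0=0, M1=-143/84, M2=15/7, M3=111/28, M4=0
seg 0: a=1, c=M0/2=0, d=(M1−M0)/(6·3)=-143/1512, b=Δ0−h0·(2M0+M1)/6=85/56
seg 1: a=3, c=M1/2=-143/168, d=(M2−M1)/(6·3)=323/1512, b=Δ1−h1·(2M1+M2)/6=-29/28
seg 2: a=-2, c=M2/2=15/14, d=(M3−M2)/(6·1)=17/56, b=Δ2−h2·(2M2+M3)/6=-3/8
seg 3: a=-1, c=M3/2=111/56, d=(M4−M3)/(6·1)=-37/56, b=Δ3−h3·(2M3+M4)/6=75/28
t_q=3/2 → seg 0, τ=3/2; S=1+85/56·τ+0·τ²+-143/1512·τ³=1325/448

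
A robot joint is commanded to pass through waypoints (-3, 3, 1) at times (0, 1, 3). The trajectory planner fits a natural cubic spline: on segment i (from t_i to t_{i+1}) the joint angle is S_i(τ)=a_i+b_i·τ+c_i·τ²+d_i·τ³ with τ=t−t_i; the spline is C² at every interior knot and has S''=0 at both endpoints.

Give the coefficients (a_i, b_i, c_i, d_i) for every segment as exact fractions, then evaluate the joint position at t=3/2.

  seg 0: a=-3 b=43/6 c=0 d=-7/6
  seg 1: a=3 b=11/3 c=-7/2 d=7/12
S(3/2) = 129/32

Δ: Δ0=6, Δ1=-1
row 1: diag=6, rhs=-42; c'=1/3, d'=-7
back: M1=-7
M: M0=0, M1=-7, M2=0
seg 0: a=-3, c=M0/2=0, d=(M1−M0)/(6·1)=-7/6, b=Δ0−h0·(2M0+M1)/6=43/6
seg 1: a=3, c=M1/2=-7/2, d=(M2−M1)/(6·2)=7/12, b=Δ1−h1·(2M1+M2)/6=11/3
t_q=3/2 → seg 1, τ=1/2; S=3+11/3·τ+-7/2·τ²+7/12·τ³=129/32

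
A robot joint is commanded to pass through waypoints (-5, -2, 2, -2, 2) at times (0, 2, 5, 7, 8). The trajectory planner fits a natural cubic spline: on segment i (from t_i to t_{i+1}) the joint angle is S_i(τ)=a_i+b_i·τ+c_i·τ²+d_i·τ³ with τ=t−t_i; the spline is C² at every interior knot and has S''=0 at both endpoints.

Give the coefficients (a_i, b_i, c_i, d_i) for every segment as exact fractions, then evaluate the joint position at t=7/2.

Δ: Δ0=3/2, Δ1=4/3, Δ2=-2, Δ3=4
row 1: diag=10, rhs=-1; c'=3/10, d'=-1/10
row 2: denom=10−3·3/10=91/10; d'=(-20−3·-1/10)/(91/10)=-197/91
row 3: denom=6−2·20/91=506/91; d'=(36−2·-197/91)/(506/91)=1835/253
back: M3=1835/253
back: M2=-197/91−20/91·1835/253=-951/253
back: M1=-1/10−3/10·-951/253=260/253
M: M0=0, M1=260/253, M2=-951/253, M3=1835/253, M4=0
seg 0: a=-5, c=M0/2=0, d=(M1−M0)/(6·2)=65/759, b=Δ0−h0·(2M0+M1)/6=1757/1518
seg 1: a=-2, c=M1/2=130/253, d=(M2−M1)/(6·3)=-1211/4554, b=Δ1−h1·(2M1+M2)/6=3317/1518
seg 2: a=2, c=M2/2=-951/506, d=(M3−M2)/(6·2)=1393/1518, b=Δ2−h2·(2M2+M3)/6=-1451/759
seg 3: a=-2, c=M3/2=1835/506, d=(M4−M3)/(6·1)=-1835/1518, b=Δ3−h3·(2M3+M4)/6=1201/759
t_q=7/2 → seg 1, τ=3/2; S=-2+3317/1518·τ+130/253·τ²+-1211/4554·τ³=6219/4048

  seg 0: a=-5 b=1757/1518 c=0 d=65/759
  seg 1: a=-2 b=3317/1518 c=130/253 d=-1211/4554
  seg 2: a=2 b=-1451/759 c=-951/506 d=1393/1518
  seg 3: a=-2 b=1201/759 c=1835/506 d=-1835/1518
S(7/2) = 6219/4048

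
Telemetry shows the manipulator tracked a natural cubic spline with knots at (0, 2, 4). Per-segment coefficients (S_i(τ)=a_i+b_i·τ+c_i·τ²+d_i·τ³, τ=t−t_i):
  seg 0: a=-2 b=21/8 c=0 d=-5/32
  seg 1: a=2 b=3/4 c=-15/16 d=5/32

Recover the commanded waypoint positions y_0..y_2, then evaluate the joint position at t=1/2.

y_0=-2 y_1=2 y_2=1
S(1/2) = -181/256

y_0 = S_0(0) = a_0 = -2
y_1 = S_1(0) = a_1 = 2
y_2 = S_1(2) = 1
t_q=1/2 is in segment 0 (τ=1/2); S_0(τ)=-181/256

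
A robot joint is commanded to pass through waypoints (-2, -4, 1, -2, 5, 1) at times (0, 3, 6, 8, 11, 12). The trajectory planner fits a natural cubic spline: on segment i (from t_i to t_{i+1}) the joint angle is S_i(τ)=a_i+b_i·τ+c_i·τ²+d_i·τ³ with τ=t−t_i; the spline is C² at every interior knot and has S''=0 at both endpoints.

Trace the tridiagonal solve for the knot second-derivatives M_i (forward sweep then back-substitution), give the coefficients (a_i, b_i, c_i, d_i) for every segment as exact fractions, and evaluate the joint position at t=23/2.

  seg 0: a=-2 b=-8441/4998 c=0 d=1703/14994
  seg 1: a=-4 b=3443/2499 c=1703/1666 d=-13883/44982
  seg 2: a=1 b=-587/714 c=-4387/2499 d=590/833
  seg 3: a=-2 b=3275/4998 c=6233/2499 d=-29011/44982
  seg 4: a=5 b=-4481/2499 c=-5515/1666 d=5515/4998
S(23/2) = 45499/13328

Δ: Δ0=-2/3, Δ1=5/3, Δ2=-3/2, Δ3=7/3, Δ4=-4
row 1: diag=12, rhs=14; c'=1/4, d'=7/6
row 2: denom=10−3·1/4=37/4; d'=(-19−3·7/6)/(37/4)=-90/37
row 3: denom=10−2·8/37=354/37; d'=(23−2·-90/37)/(354/37)=1031/354
row 4: denom=8−3·37/118=833/118; d'=(-38−3·1031/354)/(833/118)=-5515/833
back: M4=-5515/833
back: M3=1031/354−37/118·-5515/833=12466/2499
back: M2=-90/37−8/37·12466/2499=-8774/2499
back: M1=7/6−1/4·-8774/2499=1703/833
M: M0=0, M1=1703/833, M2=-8774/2499, M3=12466/2499, M4=-5515/833, M5=0
seg 0: a=-2, c=M0/2=0, d=(M1−M0)/(6·3)=1703/14994, b=Δ0−h0·(2M0+M1)/6=-8441/4998
seg 1: a=-4, c=M1/2=1703/1666, d=(M2−M1)/(6·3)=-13883/44982, b=Δ1−h1·(2M1+M2)/6=3443/2499
seg 2: a=1, c=M2/2=-4387/2499, d=(M3−M2)/(6·2)=590/833, b=Δ2−h2·(2M2+M3)/6=-587/714
seg 3: a=-2, c=M3/2=6233/2499, d=(M4−M3)/(6·3)=-29011/44982, b=Δ3−h3·(2M3+M4)/6=3275/4998
seg 4: a=5, c=M4/2=-5515/1666, d=(M5−M4)/(6·1)=5515/4998, b=Δ4−h4·(2M4+M5)/6=-4481/2499
t_q=23/2 → seg 4, τ=1/2; S=5+-4481/2499·τ+-5515/1666·τ²+5515/4998·τ³=45499/13328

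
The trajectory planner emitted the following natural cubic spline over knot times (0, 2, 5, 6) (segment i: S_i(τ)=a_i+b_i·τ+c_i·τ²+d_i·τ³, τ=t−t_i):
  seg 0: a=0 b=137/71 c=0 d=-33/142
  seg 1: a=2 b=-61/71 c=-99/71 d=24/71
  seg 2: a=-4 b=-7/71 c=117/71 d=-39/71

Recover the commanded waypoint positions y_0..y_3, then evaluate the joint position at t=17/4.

y_0 = S_0(0) = a_0 = 0
y_1 = S_1(0) = a_1 = 2
y_2 = S_2(0) = a_2 = -4
y_3 = S_2(1) = -3
t_q=17/4 is in segment 1 (τ=9/4); S_1(τ)=-3569/1136

y_0=0 y_1=2 y_2=-4 y_3=-3
S(17/4) = -3569/1136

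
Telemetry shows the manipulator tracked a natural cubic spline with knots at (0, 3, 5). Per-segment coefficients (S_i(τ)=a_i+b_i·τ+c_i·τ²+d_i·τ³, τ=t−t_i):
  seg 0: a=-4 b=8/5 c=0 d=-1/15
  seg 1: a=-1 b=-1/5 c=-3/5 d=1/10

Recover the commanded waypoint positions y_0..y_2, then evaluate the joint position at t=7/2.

y_0=-4 y_1=-1 y_2=-3
S(7/2) = -99/80

y_0 = S_0(0) = a_0 = -4
y_1 = S_1(0) = a_1 = -1
y_2 = S_1(2) = -3
t_q=7/2 is in segment 1 (τ=1/2); S_1(τ)=-99/80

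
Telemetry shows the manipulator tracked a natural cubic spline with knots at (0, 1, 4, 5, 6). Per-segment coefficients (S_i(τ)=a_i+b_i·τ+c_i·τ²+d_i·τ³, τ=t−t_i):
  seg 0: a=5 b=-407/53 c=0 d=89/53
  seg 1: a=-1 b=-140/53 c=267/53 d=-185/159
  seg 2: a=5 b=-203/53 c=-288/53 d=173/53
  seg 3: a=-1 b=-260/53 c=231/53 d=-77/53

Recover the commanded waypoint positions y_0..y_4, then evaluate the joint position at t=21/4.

y_0=5 y_1=-1 y_2=5 y_3=-1 y_4=-3
S(21/4) = -6705/3392

y_0 = S_0(0) = a_0 = 5
y_1 = S_1(0) = a_1 = -1
y_2 = S_2(0) = a_2 = 5
y_3 = S_3(0) = a_3 = -1
y_4 = S_3(1) = -3
t_q=21/4 is in segment 3 (τ=1/4); S_3(τ)=-6705/3392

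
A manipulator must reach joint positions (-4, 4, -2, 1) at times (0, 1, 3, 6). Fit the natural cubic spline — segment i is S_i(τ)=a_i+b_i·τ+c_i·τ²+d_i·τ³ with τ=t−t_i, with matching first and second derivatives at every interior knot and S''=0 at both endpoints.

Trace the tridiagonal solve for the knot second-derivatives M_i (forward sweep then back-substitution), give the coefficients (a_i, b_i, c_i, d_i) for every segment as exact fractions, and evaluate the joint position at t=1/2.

  seg 0: a=-4 b=283/28 c=0 d=-59/28
  seg 1: a=4 b=53/14 c=-177/28 d=41/28
  seg 2: a=-2 b=-55/14 c=69/28 d=-23/84
S(1/2) = 177/224

Δ: Δ0=8, Δ1=-3, Δ2=1
row 1: diag=6, rhs=-66; c'=1/3, d'=-11
row 2: denom=10−2·1/3=28/3; d'=(24−2·-11)/(28/3)=69/14
back: M2=69/14
back: M1=-11−1/3·69/14=-177/14
M: M0=0, M1=-177/14, M2=69/14, M3=0
seg 0: a=-4, c=M0/2=0, d=(M1−M0)/(6·1)=-59/28, b=Δ0−h0·(2M0+M1)/6=283/28
seg 1: a=4, c=M1/2=-177/28, d=(M2−M1)/(6·2)=41/28, b=Δ1−h1·(2M1+M2)/6=53/14
seg 2: a=-2, c=M2/2=69/28, d=(M3−M2)/(6·3)=-23/84, b=Δ2−h2·(2M2+M3)/6=-55/14
t_q=1/2 → seg 0, τ=1/2; S=-4+283/28·τ+0·τ²+-59/28·τ³=177/224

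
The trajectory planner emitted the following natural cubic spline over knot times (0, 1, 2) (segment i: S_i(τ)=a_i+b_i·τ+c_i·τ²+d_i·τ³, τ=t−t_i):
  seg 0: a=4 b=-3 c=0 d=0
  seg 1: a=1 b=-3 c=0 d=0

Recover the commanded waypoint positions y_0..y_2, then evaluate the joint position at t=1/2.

y_0=4 y_1=1 y_2=-2
S(1/2) = 5/2

y_0 = S_0(0) = a_0 = 4
y_1 = S_1(0) = a_1 = 1
y_2 = S_1(1) = -2
t_q=1/2 is in segment 0 (τ=1/2); S_0(τ)=5/2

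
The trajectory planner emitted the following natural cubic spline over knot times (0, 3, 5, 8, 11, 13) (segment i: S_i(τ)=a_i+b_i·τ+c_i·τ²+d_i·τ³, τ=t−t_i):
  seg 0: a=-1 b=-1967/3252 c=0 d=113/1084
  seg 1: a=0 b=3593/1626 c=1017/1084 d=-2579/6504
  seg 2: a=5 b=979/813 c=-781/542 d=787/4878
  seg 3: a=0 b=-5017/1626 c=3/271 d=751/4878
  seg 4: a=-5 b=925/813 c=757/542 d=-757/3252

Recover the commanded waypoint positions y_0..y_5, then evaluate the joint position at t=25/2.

y_0 = S_0(0) = a_0 = -1
y_1 = S_1(0) = a_1 = 0
y_2 = S_2(0) = a_2 = 5
y_3 = S_3(0) = a_3 = 0
y_4 = S_4(0) = a_4 = -5
y_5 = S_4(2) = 1
t_q=25/2 is in segment 4 (τ=3/2); S_4(τ)=-8121/8672

y_0=-1 y_1=0 y_2=5 y_3=0 y_4=-5 y_5=1
S(25/2) = -8121/8672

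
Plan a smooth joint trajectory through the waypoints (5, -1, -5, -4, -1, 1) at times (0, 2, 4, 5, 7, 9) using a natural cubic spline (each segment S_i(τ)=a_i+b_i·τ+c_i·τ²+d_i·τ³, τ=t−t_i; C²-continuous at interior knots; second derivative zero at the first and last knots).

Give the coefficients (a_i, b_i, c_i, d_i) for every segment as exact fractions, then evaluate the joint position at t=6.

Δ: Δ0=-3, Δ1=-2, Δ2=1, Δ3=3/2, Δ4=1
row 1: diag=8, rhs=6; c'=1/4, d'=3/4
row 2: denom=6−2·1/4=11/2; d'=(18−2·3/4)/(11/2)=3
row 3: denom=6−1·2/11=64/11; d'=(3−1·3)/(64/11)=0
row 4: denom=8−2·11/32=117/16; d'=(-3−2·0)/(117/16)=-16/39
back: M4=-16/39
back: M3=0−11/32·-16/39=11/78
back: M2=3−2/11·11/78=116/39
back: M1=3/4−1/4·116/39=1/156
M: M0=0, M1=1/156, M2=116/39, M3=11/78, M4=-16/39, M5=0
seg 0: a=5, c=M0/2=0, d=(M1−M0)/(6·2)=1/1872, b=Δ0−h0·(2M0+M1)/6=-1405/468
seg 1: a=-1, c=M1/2=1/312, d=(M2−M1)/(6·2)=463/1872, b=Δ1−h1·(2M1+M2)/6=-701/234
seg 2: a=-5, c=M2/2=58/39, d=(M3−M2)/(6·1)=-17/36, b=Δ2−h2·(2M2+M3)/6=-7/468
seg 3: a=-4, c=M3/2=11/156, d=(M4−M3)/(6·2)=-43/936, b=Δ3−h3·(2M3+M4)/6=361/234
seg 4: a=-1, c=M4/2=-8/39, d=(M5−M4)/(6·2)=4/117, b=Δ4−h4·(2M4+M5)/6=149/117
t_q=6 → seg 3, τ=1; S=-4+361/234·τ+11/156·τ²+-43/936·τ³=-253/104

  seg 0: a=5 b=-1405/468 c=0 d=1/1872
  seg 1: a=-1 b=-701/234 c=1/312 d=463/1872
  seg 2: a=-5 b=-7/468 c=58/39 d=-17/36
  seg 3: a=-4 b=361/234 c=11/156 d=-43/936
  seg 4: a=-1 b=149/117 c=-8/39 d=4/117
S(6) = -253/104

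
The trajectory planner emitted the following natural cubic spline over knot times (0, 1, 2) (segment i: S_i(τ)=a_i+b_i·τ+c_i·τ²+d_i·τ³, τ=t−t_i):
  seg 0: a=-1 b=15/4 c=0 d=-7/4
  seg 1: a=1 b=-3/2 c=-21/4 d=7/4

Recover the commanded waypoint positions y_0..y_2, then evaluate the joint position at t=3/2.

y_0=-1 y_1=1 y_2=-4
S(3/2) = -27/32

y_0 = S_0(0) = a_0 = -1
y_1 = S_1(0) = a_1 = 1
y_2 = S_1(1) = -4
t_q=3/2 is in segment 1 (τ=1/2); S_1(τ)=-27/32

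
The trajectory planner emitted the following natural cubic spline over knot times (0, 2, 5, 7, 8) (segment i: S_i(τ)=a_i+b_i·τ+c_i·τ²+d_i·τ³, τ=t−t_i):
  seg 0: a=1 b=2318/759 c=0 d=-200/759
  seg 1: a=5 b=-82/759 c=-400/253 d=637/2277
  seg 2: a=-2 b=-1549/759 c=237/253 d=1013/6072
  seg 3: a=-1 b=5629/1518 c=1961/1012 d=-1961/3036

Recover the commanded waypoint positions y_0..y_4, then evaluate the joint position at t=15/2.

y_0=1 y_1=5 y_2=-2 y_3=-1 y_4=4
S(15/2) = 10183/8096

y_0 = S_0(0) = a_0 = 1
y_1 = S_1(0) = a_1 = 5
y_2 = S_2(0) = a_2 = -2
y_3 = S_3(0) = a_3 = -1
y_4 = S_3(1) = 4
t_q=15/2 is in segment 3 (τ=1/2); S_3(τ)=10183/8096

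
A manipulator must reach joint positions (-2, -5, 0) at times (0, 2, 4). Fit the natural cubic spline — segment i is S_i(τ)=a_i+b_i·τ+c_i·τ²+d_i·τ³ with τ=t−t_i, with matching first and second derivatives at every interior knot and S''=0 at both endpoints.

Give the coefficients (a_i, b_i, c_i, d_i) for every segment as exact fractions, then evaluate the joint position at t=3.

Δ: Δ0=-3/2, Δ1=5/2
row 1: diag=8, rhs=24; c'=1/4, d'=3
back: M1=3
M: M0=0, M1=3, M2=0
seg 0: a=-2, c=M0/2=0, d=(M1−M0)/(6·2)=1/4, b=Δ0−h0·(2M0+M1)/6=-5/2
seg 1: a=-5, c=M1/2=3/2, d=(M2−M1)/(6·2)=-1/4, b=Δ1−h1·(2M1+M2)/6=1/2
t_q=3 → seg 1, τ=1; S=-5+1/2·τ+3/2·τ²+-1/4·τ³=-13/4

  seg 0: a=-2 b=-5/2 c=0 d=1/4
  seg 1: a=-5 b=1/2 c=3/2 d=-1/4
S(3) = -13/4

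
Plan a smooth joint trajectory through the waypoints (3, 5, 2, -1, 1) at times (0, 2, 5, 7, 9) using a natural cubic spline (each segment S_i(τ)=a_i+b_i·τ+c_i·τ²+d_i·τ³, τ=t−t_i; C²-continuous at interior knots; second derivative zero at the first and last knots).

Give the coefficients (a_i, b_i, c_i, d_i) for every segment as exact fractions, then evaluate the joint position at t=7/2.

Δ: Δ0=1, Δ1=-1, Δ2=-3/2, Δ3=1
row 1: diag=10, rhs=-12; c'=3/10, d'=-6/5
row 2: denom=10−3·3/10=91/10; d'=(-3−3·-6/5)/(91/10)=6/91
row 3: denom=8−2·20/91=688/91; d'=(15−2·6/91)/(688/91)=1353/688
back: M3=1353/688
back: M2=6/91−20/91·1353/688=-63/172
back: M1=-6/5−3/10·-63/172=-375/344
M: M0=0, M1=-375/344, M2=-63/172, M3=1353/688, M4=0
seg 0: a=3, c=M0/2=0, d=(M1−M0)/(6·2)=-125/1376, b=Δ0−h0·(2M0+M1)/6=469/344
seg 1: a=5, c=M1/2=-375/688, d=(M2−M1)/(6·3)=83/2064, b=Δ1−h1·(2M1+M2)/6=47/172
seg 2: a=2, c=M2/2=-63/344, d=(M3−M2)/(6·2)=535/2752, b=Δ2−h2·(2M2+M3)/6=-1315/688
seg 3: a=-1, c=M3/2=1353/1376, d=(M4−M3)/(6·2)=-451/2752, b=Δ3−h3·(2M3+M4)/6=-107/344
t_q=7/2 → seg 1, τ=3/2; S=5+47/172·τ+-375/688·τ²+83/2064·τ³=23773/5504

  seg 0: a=3 b=469/344 c=0 d=-125/1376
  seg 1: a=5 b=47/172 c=-375/688 d=83/2064
  seg 2: a=2 b=-1315/688 c=-63/344 d=535/2752
  seg 3: a=-1 b=-107/344 c=1353/1376 d=-451/2752
S(7/2) = 23773/5504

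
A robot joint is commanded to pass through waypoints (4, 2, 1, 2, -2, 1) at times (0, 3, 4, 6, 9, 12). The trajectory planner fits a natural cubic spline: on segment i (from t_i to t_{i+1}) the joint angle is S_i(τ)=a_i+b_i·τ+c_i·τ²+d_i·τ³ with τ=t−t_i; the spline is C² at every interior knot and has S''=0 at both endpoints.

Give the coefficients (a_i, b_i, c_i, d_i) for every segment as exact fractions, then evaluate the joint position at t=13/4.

Δ: Δ0=-2/3, Δ1=-1, Δ2=1/2, Δ3=-4/3, Δ4=1
row 1: diag=8, rhs=-2; c'=1/8, d'=-1/4
row 2: denom=6−1·1/8=47/8; d'=(9−1·-1/4)/(47/8)=74/47
row 3: denom=10−2·16/47=438/47; d'=(-11−2·74/47)/(438/47)=-665/438
row 4: denom=12−3·47/146=1611/146; d'=(14−3·-665/438)/(1611/146)=301/179
back: M4=301/179
back: M3=-665/438−47/146·301/179=-1106/537
back: M2=74/47−16/47·-1106/537=1222/537
back: M1=-1/4−1/8·1222/537=-287/537
M: M0=0, M1=-287/537, M2=1222/537, M3=-1106/537, M4=301/179, M5=0
seg 0: a=4, c=M0/2=0, d=(M1−M0)/(6·3)=-287/9666, b=Δ0−h0·(2M0+M1)/6=-143/358
seg 1: a=2, c=M1/2=-287/1074, d=(M2−M1)/(6·1)=503/1074, b=Δ1−h1·(2M1+M2)/6=-215/179
seg 2: a=1, c=M2/2=611/537, d=(M3−M2)/(6·2)=-194/537, b=Δ2−h2·(2M2+M3)/6=-355/1074
seg 3: a=2, c=M3/2=-553/537, d=(M4−M3)/(6·3)=2009/9666, b=Δ3−h3·(2M3+M4)/6=-41/358
seg 4: a=-2, c=M4/2=301/358, d=(M5−M4)/(6·3)=-301/3222, b=Δ4−h4·(2M4+M5)/6=-122/179
t_q=13/4 → seg 1, τ=1/4; S=2+-215/179·τ+-287/1074·τ²+503/1074·τ³=38729/22912

  seg 0: a=4 b=-143/358 c=0 d=-287/9666
  seg 1: a=2 b=-215/179 c=-287/1074 d=503/1074
  seg 2: a=1 b=-355/1074 c=611/537 d=-194/537
  seg 3: a=2 b=-41/358 c=-553/537 d=2009/9666
  seg 4: a=-2 b=-122/179 c=301/358 d=-301/3222
S(13/4) = 38729/22912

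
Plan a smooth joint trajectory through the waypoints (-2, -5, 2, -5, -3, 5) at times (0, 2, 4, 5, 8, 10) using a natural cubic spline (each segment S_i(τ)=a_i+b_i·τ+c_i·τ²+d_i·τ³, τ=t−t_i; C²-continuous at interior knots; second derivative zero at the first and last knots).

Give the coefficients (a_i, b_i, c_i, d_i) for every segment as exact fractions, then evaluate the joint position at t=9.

Δ: Δ0=-3/2, Δ1=7/2, Δ2=-7, Δ3=2/3, Δ4=4
row 1: diag=8, rhs=30; c'=1/4, d'=15/4
row 2: denom=6−2·1/4=11/2; d'=(-63−2·15/4)/(11/2)=-141/11
row 3: denom=8−1·2/11=86/11; d'=(46−1·-141/11)/(86/11)=647/86
row 4: denom=10−3·33/86=761/86; d'=(20−3·647/86)/(761/86)=-221/761
back: M4=-221/761
back: M3=647/86−33/86·-221/761=5810/761
back: M2=-141/11−2/11·5810/761=-10811/761
back: M1=15/4−1/4·-10811/761=11113/1522
M: M0=0, M1=11113/1522, M2=-10811/761, M3=5810/761, M4=-221/761, M5=0
seg 0: a=-2, c=M0/2=0, d=(M1−M0)/(6·2)=11113/18264, b=Δ0−h0·(2M0+M1)/6=-8981/2283
seg 1: a=-5, c=M1/2=11113/3044, d=(M2−M1)/(6·2)=-32735/18264, b=Δ1−h1·(2M1+M2)/6=15377/4566
seg 2: a=2, c=M2/2=-10811/1522, d=(M3−M2)/(6·1)=16621/4566, b=Δ2−h2·(2M2+M3)/6=-8075/2283
seg 3: a=-5, c=M3/2=2905/761, d=(M4−M3)/(6·3)=-6031/13698, b=Δ3−h3·(2M3+M4)/6=-31153/4566
seg 4: a=-3, c=M4/2=-221/1522, d=(M5−M4)/(6·2)=221/9132, b=Δ4−h4·(2M4+M5)/6=9574/2283
t_q=9 → seg 4, τ=1; S=-3+9574/2283·τ+-221/1522·τ²+221/9132·τ³=3265/3044

  seg 0: a=-2 b=-8981/2283 c=0 d=11113/18264
  seg 1: a=-5 b=15377/4566 c=11113/3044 d=-32735/18264
  seg 2: a=2 b=-8075/2283 c=-10811/1522 d=16621/4566
  seg 3: a=-5 b=-31153/4566 c=2905/761 d=-6031/13698
  seg 4: a=-3 b=9574/2283 c=-221/1522 d=221/9132
S(9) = 3265/3044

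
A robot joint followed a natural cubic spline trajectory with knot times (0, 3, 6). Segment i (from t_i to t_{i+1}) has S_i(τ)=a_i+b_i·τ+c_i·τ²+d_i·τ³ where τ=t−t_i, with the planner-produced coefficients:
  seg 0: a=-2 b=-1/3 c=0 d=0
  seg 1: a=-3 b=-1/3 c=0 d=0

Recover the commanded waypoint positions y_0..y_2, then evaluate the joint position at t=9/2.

y_0=-2 y_1=-3 y_2=-4
S(9/2) = -7/2

y_0 = S_0(0) = a_0 = -2
y_1 = S_1(0) = a_1 = -3
y_2 = S_1(3) = -4
t_q=9/2 is in segment 1 (τ=3/2); S_1(τ)=-7/2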